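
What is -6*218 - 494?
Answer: -1802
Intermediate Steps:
-6*218 - 494 = -1308 - 494 = -1802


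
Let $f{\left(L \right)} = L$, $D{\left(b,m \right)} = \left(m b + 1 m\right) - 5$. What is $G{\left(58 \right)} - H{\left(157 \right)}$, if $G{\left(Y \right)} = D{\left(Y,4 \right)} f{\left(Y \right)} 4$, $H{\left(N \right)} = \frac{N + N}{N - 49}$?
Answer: $\frac{2893811}{54} \approx 53589.0$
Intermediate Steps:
$D{\left(b,m \right)} = -5 + m + b m$ ($D{\left(b,m \right)} = \left(b m + m\right) - 5 = \left(m + b m\right) - 5 = -5 + m + b m$)
$H{\left(N \right)} = \frac{2 N}{-49 + N}$
$G{\left(Y \right)} = 4 Y \left(-1 + 4 Y\right)$ ($G{\left(Y \right)} = \left(-5 + 4 + Y 4\right) Y 4 = \left(-5 + 4 + 4 Y\right) Y 4 = \left(-1 + 4 Y\right) Y 4 = Y \left(-1 + 4 Y\right) 4 = 4 Y \left(-1 + 4 Y\right)$)
$G{\left(58 \right)} - H{\left(157 \right)} = 4 \cdot 58 \left(-1 + 4 \cdot 58\right) - 2 \cdot 157 \frac{1}{-49 + 157} = 4 \cdot 58 \left(-1 + 232\right) - 2 \cdot 157 \cdot \frac{1}{108} = 4 \cdot 58 \cdot 231 - 2 \cdot 157 \cdot \frac{1}{108} = 53592 - \frac{157}{54} = \frac{2893811}{54}$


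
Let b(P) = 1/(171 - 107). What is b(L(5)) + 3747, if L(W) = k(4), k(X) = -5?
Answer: 239809/64 ≈ 3747.0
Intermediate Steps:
L(W) = -5
b(P) = 1/64
b(L(5)) + 3747 = 1/64 + 3747 = 239809/64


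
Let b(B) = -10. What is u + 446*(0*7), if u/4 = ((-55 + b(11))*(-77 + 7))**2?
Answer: 82810000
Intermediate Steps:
u = 82810000 (u = 4*((-55 - 10)*(-77 + 7))**2 = 4*(-65*(-70))**2 = 4*4550**2 = 4*20702500 = 82810000)
u + 446*(0*7) = 82810000 + 446*(0*7) = 82810000 + 446*0 = 82810000 + 0 = 82810000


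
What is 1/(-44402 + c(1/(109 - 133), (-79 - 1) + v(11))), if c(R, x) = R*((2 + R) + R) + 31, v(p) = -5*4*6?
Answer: -288/12778871 ≈ -2.2537e-5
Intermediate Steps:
v(p) = -120 (v(p) = -20*6 = -120)
c(R, x) = 31 + R*(2 + 2*R) (c(R, x) = R*(2 + 2*R) + 31 = 31 + R*(2 + 2*R))
1/(-44402 + c(1/(109 - 133), (-79 - 1) + v(11))) = 1/(-44402 + (31 + 2/(109 - 133) + 2*(1/(109 - 133))²)) = 1/(-44402 + (31 + 2/(-24) + 2*(1/(-24))²)) = 1/(-44402 + (31 + 2*(-1/24) + 2*(-1/24)²)) = 1/(-44402 + (31 - 1/12 + 2*(1/576))) = 1/(-44402 + (31 - 1/12 + 1/288)) = 1/(-44402 + 8905/288) = 1/(-12778871/288) = -288/12778871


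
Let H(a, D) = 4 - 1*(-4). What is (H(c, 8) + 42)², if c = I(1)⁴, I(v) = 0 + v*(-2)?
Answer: 2500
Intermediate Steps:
I(v) = -2*v (I(v) = 0 - 2*v = -2*v)
c = 16 (c = (-2*1)⁴ = (-2)⁴ = 16)
H(a, D) = 8 (H(a, D) = 4 + 4 = 8)
(H(c, 8) + 42)² = (8 + 42)² = 50² = 2500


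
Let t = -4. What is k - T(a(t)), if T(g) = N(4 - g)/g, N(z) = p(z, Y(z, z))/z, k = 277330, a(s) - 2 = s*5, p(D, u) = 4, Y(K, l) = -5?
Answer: 27455671/99 ≈ 2.7733e+5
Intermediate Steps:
a(s) = 2 + 5*s (a(s) = 2 + s*5 = 2 + 5*s)
N(z) = 4/z
T(g) = 4/(g*(4 - g)) (T(g) = (4/(4 - g))/g = 4/(g*(4 - g)))
k - T(a(t)) = 277330 - (-4)/((2 + 5*(-4))*(-4 + (2 + 5*(-4)))) = 277330 - (-4)/((2 - 20)*(-4 + (2 - 20))) = 277330 - (-4)/((-18)*(-4 - 18)) = 277330 - (-4)*(-1)/(18*(-22)) = 277330 - (-4)*(-1)*(-1)/(18*22) = 277330 - 1*(-1/99) = 277330 + 1/99 = 27455671/99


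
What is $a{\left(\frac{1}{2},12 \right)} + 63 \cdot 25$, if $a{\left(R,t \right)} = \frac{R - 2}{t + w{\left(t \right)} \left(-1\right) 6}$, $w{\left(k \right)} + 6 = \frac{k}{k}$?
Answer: $\frac{44099}{28} \approx 1575.0$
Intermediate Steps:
$w{\left(k \right)} = -5$ ($w{\left(k \right)} = -6 + \frac{k}{k} = -6 + 1 = -5$)
$a{\left(R,t \right)} = \frac{-2 + R}{30 + t}$ ($a{\left(R,t \right)} = \frac{R - 2}{t + \left(-5\right) \left(-1\right) 6} = \frac{-2 + R}{t + 5 \cdot 6} = \frac{-2 + R}{t + 30} = \frac{-2 + R}{30 + t}$)
$a{\left(\frac{1}{2},12 \right)} + 63 \cdot 25 = \frac{-2 + \frac{1}{2}}{30 + 12} + 63 \cdot 25 = \frac{-2 + \frac{1}{2}}{42} + 1575 = \frac{1}{42} \left(- \frac{3}{2}\right) + 1575 = - \frac{1}{28} + 1575 = \frac{44099}{28}$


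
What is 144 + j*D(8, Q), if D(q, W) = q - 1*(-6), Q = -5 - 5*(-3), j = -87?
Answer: -1074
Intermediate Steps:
Q = 10 (Q = -5 - 1*(-15) = -5 + 15 = 10)
D(q, W) = 6 + q (D(q, W) = q + 6 = 6 + q)
144 + j*D(8, Q) = 144 - 87*(6 + 8) = 144 - 87*14 = 144 - 1218 = -1074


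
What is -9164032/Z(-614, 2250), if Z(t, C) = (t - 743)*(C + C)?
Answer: 2291008/1526625 ≈ 1.5007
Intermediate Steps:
Z(t, C) = 2*C*(-743 + t) (Z(t, C) = (-743 + t)*(2*C) = 2*C*(-743 + t))
-9164032/Z(-614, 2250) = -9164032*1/(4500*(-743 - 614)) = -9164032/(2*2250*(-1357)) = -9164032/(-6106500) = -9164032*(-1/6106500) = 2291008/1526625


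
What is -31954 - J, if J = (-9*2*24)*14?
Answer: -25906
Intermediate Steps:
J = -6048 (J = -18*24*14 = -432*14 = -6048)
-31954 - J = -31954 - 1*(-6048) = -31954 + 6048 = -25906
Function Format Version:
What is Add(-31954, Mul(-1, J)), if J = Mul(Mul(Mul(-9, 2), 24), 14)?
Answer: -25906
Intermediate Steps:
J = -6048 (J = Mul(Mul(-18, 24), 14) = Mul(-432, 14) = -6048)
Add(-31954, Mul(-1, J)) = Add(-31954, Mul(-1, -6048)) = Add(-31954, 6048) = -25906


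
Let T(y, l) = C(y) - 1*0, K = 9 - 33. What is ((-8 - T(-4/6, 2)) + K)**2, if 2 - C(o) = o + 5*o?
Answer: 1444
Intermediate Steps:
K = -24
C(o) = 2 - 6*o (C(o) = 2 - (o + 5*o) = 2 - 6*o)
T(y, l) = 2 - 6*y (T(y, l) = (2 - 6*y) - 1*0 = (2 - 6*y) + 0 = 2 - 6*y)
((-8 - T(-4/6, 2)) + K)**2 = ((-8 - (2 - (-24)/6)) - 24)**2 = ((-8 - (2 - 6*(-2/3))) - 24)**2 = ((-8 - (2 + 4)) - 24)**2 = ((-8 - 1*6) - 24)**2 = ((-8 - 6) - 24)**2 = (-14 - 24)**2 = (-38)**2 = 1444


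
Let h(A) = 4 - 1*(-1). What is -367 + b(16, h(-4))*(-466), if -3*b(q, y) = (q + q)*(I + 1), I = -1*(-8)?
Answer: 44369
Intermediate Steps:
I = 8
h(A) = 5 (h(A) = 4 + 1 = 5)
b(q, y) = -6*q (b(q, y) = -(q + q)*(8 + 1)/3 = -2*q*9/3 = -6*q)
-367 + b(16, h(-4))*(-466) = -367 - 6*16*(-466) = -367 - 96*(-466) = -367 + 44736 = 44369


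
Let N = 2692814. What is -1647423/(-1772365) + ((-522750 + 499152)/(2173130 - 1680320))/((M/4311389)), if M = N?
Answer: 66862828665418293/78400309806501970 ≈ 0.85284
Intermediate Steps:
M = 2692814
-1647423/(-1772365) + ((-522750 + 499152)/(2173130 - 1680320))/((M/4311389)) = -1647423/(-1772365) + ((-522750 + 499152)/(2173130 - 1680320))/((2692814/4311389)) = -1647423*(-1/1772365) + (-23598/492810)/((2692814*(1/4311389))) = 1647423/1772365 + (-23598*1/492810)/(2692814/4311389) = 1647423/1772365 - 3933/82135*4311389/2692814 = 1647423/1772365 - 16956692937/221174277890 = 66862828665418293/78400309806501970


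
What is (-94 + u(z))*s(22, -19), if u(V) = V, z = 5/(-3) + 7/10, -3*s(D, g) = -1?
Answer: -2849/90 ≈ -31.656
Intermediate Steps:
s(D, g) = ⅓ (s(D, g) = -⅓*(-1) = ⅓)
z = -29/30 (z = 5*(-⅓) + 7*(⅒) = -5/3 + 7/10 = -29/30 ≈ -0.96667)
(-94 + u(z))*s(22, -19) = (-94 - 29/30)*(⅓) = -2849/30*⅓ = -2849/90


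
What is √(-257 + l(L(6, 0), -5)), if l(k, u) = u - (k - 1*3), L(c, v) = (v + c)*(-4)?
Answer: I*√235 ≈ 15.33*I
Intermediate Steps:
L(c, v) = -4*c - 4*v (L(c, v) = (c + v)*(-4) = -4*c - 4*v)
l(k, u) = 3 + u - k (l(k, u) = u - (k - 3) = u - (-3 + k) = u + (3 - k) = 3 + u - k)
√(-257 + l(L(6, 0), -5)) = √(-257 + (3 - 5 - (-4*6 - 4*0))) = √(-257 + (3 - 5 - (-24 + 0))) = √(-257 + (3 - 5 - 1*(-24))) = √(-257 + (3 - 5 + 24)) = √(-257 + 22) = √(-235) = I*√235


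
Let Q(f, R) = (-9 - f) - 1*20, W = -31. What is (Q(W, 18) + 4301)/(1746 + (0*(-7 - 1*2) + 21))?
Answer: 4303/1767 ≈ 2.4352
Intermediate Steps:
Q(f, R) = -29 - f (Q(f, R) = (-9 - f) - 20 = -29 - f)
(Q(W, 18) + 4301)/(1746 + (0*(-7 - 1*2) + 21)) = ((-29 - 1*(-31)) + 4301)/(1746 + (0*(-7 - 1*2) + 21)) = ((-29 + 31) + 4301)/(1746 + (0*(-7 - 2) + 21)) = (2 + 4301)/(1746 + (0*(-9) + 21)) = 4303/(1746 + (0 + 21)) = 4303/(1746 + 21) = 4303/1767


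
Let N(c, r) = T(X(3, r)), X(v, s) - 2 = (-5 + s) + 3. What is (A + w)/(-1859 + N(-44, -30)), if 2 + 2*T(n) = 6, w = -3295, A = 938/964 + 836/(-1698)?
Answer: 1348176605/759917826 ≈ 1.7741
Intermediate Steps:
A = 196705/409218 (A = 938*(1/964) + 836*(-1/1698) = 469/482 - 418/849 = 196705/409218 ≈ 0.48069)
X(v, s) = s (X(v, s) = 2 + ((-5 + s) + 3) = 2 + (-2 + s) = s)
T(n) = 2 (T(n) = -1 + (1/2)*6 = -1 + 3 = 2)
N(c, r) = 2
(A + w)/(-1859 + N(-44, -30)) = (196705/409218 - 3295)/(-1859 + 2) = -1348176605/409218/(-1857) = -1348176605/409218*(-1/1857) = 1348176605/759917826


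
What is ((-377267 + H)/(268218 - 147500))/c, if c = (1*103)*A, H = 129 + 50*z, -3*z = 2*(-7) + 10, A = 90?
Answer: -565607/1678583790 ≈ -0.00033695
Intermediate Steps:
z = 4/3 (z = -(2*(-7) + 10)/3 = -(-14 + 10)/3 = -1/3*(-4) = 4/3 ≈ 1.3333)
H = 587/3 (H = 129 + 50*(4/3) = 129 + 200/3 = 587/3 ≈ 195.67)
c = 9270 (c = (1*103)*90 = 103*90 = 9270)
((-377267 + H)/(268218 - 147500))/c = ((-377267 + 587/3)/(268218 - 147500))/9270 = -1131214/3/120718*(1/9270) = -1131214/3*1/120718*(1/9270) = -565607/181077*1/9270 = -565607/1678583790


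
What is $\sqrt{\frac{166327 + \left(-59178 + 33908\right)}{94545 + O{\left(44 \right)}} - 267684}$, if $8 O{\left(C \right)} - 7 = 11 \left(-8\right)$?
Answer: $\frac{2 i \sqrt{472540530843355}}{84031} \approx 517.38 i$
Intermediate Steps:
$O{\left(C \right)} = - \frac{81}{8}$ ($O{\left(C \right)} = \frac{7}{8} + \frac{11 \left(-8\right)}{8} = \frac{7}{8} + \frac{1}{8} \left(-88\right) = \frac{7}{8} - 11 = - \frac{81}{8}$)
$\sqrt{\frac{166327 + \left(-59178 + 33908\right)}{94545 + O{\left(44 \right)}} - 267684} = \sqrt{\frac{166327 + \left(-59178 + 33908\right)}{94545 - \frac{81}{8}} - 267684} = \sqrt{\frac{166327 - 25270}{\frac{756279}{8}} - 267684} = \sqrt{141057 \cdot \frac{8}{756279} - 267684} = \sqrt{\frac{125384}{84031} - 267684} = \sqrt{- \frac{22493628820}{84031}} = \frac{2 i \sqrt{472540530843355}}{84031}$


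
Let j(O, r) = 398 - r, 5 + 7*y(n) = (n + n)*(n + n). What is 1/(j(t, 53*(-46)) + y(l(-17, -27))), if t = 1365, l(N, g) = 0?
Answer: 7/19847 ≈ 0.00035270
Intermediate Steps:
y(n) = -5/7 + 4*n**2/7 (y(n) = -5/7 + ((n + n)*(n + n))/7 = -5/7 + ((2*n)*(2*n))/7 = -5/7 + (4*n**2)/7 = -5/7 + 4*n**2/7)
1/(j(t, 53*(-46)) + y(l(-17, -27))) = 1/((398 - 53*(-46)) + (-5/7 + (4/7)*0**2)) = 1/((398 - 1*(-2438)) + (-5/7 + (4/7)*0)) = 1/((398 + 2438) + (-5/7 + 0)) = 1/(2836 - 5/7) = 1/(19847/7) = 7/19847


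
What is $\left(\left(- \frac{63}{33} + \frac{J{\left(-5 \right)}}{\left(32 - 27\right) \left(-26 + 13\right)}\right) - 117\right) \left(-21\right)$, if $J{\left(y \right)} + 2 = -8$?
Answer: $\frac{356622}{143} \approx 2493.9$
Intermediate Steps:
$J{\left(y \right)} = -10$ ($J{\left(y \right)} = -2 - 8 = -10$)
$\left(\left(- \frac{63}{33} + \frac{J{\left(-5 \right)}}{\left(32 - 27\right) \left(-26 + 13\right)}\right) - 117\right) \left(-21\right) = \left(\left(- \frac{63}{33} - \frac{10}{\left(32 - 27\right) \left(-26 + 13\right)}\right) - 117\right) \left(-21\right) = \left(\left(\left(-63\right) \frac{1}{33} - \frac{10}{5 \left(-13\right)}\right) - 117\right) \left(-21\right) = \left(\left(- \frac{21}{11} - \frac{10}{-65}\right) - 117\right) \left(-21\right) = \left(\left(- \frac{21}{11} - - \frac{2}{13}\right) - 117\right) \left(-21\right) = \left(\left(- \frac{21}{11} + \frac{2}{13}\right) - 117\right) \left(-21\right) = \left(- \frac{251}{143} - 117\right) \left(-21\right) = \left(- \frac{16982}{143}\right) \left(-21\right) = \frac{356622}{143}$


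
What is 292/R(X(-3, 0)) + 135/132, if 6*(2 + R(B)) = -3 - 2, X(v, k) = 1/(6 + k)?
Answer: -76323/748 ≈ -102.04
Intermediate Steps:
R(B) = -17/6 (R(B) = -2 + (-3 - 2)/6 = -2 + (⅙)*(-5) = -2 - ⅚ = -17/6)
292/R(X(-3, 0)) + 135/132 = 292/(-17/6) + 135/132 = 292*(-6/17) + 135*(1/132) = -1752/17 + 45/44 = -76323/748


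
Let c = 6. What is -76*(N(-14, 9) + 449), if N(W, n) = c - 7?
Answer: -34048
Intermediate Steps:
N(W, n) = -1 (N(W, n) = 6 - 7 = -1)
-76*(N(-14, 9) + 449) = -76*(-1 + 449) = -76*448 = -34048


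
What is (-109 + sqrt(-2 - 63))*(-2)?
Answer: 218 - 2*I*sqrt(65) ≈ 218.0 - 16.125*I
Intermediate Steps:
(-109 + sqrt(-2 - 63))*(-2) = (-109 + sqrt(-65))*(-2) = (-109 + I*sqrt(65))*(-2) = 218 - 2*I*sqrt(65)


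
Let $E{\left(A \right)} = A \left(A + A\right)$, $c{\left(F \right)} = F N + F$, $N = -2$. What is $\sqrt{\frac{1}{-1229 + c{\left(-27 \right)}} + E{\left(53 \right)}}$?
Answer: $\frac{3 \sqrt{901878630}}{1202} \approx 74.953$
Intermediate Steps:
$c{\left(F \right)} = - F$ ($c{\left(F \right)} = F \left(-2\right) + F = - 2 F + F = - F$)
$E{\left(A \right)} = 2 A^{2}$ ($E{\left(A \right)} = A 2 A = 2 A^{2}$)
$\sqrt{\frac{1}{-1229 + c{\left(-27 \right)}} + E{\left(53 \right)}} = \sqrt{\frac{1}{-1229 - -27} + 2 \cdot 53^{2}} = \sqrt{\frac{1}{-1229 + 27} + 2 \cdot 2809} = \sqrt{\frac{1}{-1202} + 5618} = \sqrt{- \frac{1}{1202} + 5618} = \sqrt{\frac{6752835}{1202}} = \frac{3 \sqrt{901878630}}{1202}$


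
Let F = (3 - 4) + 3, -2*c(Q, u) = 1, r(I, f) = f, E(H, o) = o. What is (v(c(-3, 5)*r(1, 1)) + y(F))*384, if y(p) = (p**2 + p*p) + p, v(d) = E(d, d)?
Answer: 3648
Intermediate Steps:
c(Q, u) = -1/2 (c(Q, u) = -1/2*1 = -1/2)
v(d) = d
F = 2 (F = -1 + 3 = 2)
y(p) = p + 2*p**2 (y(p) = (p**2 + p**2) + p = 2*p**2 + p = p + 2*p**2)
(v(c(-3, 5)*r(1, 1)) + y(F))*384 = (-1/2*1 + 2*(1 + 2*2))*384 = (-1/2 + 2*(1 + 4))*384 = (-1/2 + 2*5)*384 = (-1/2 + 10)*384 = (19/2)*384 = 3648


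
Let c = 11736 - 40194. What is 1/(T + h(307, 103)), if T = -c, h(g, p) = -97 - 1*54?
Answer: 1/28307 ≈ 3.5327e-5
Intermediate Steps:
c = -28458
h(g, p) = -151 (h(g, p) = -97 - 54 = -151)
T = 28458 (T = -1*(-28458) = 28458)
1/(T + h(307, 103)) = 1/(28458 - 151) = 1/28307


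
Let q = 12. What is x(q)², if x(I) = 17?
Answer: 289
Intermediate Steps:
x(q)² = 17² = 289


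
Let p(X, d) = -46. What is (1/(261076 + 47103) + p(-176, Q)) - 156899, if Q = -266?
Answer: -48367153154/308179 ≈ -1.5695e+5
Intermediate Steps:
(1/(261076 + 47103) + p(-176, Q)) - 156899 = (1/(261076 + 47103) - 46) - 156899 = (1/308179 - 46) - 156899 = -14176233/308179 - 156899 = -48367153154/308179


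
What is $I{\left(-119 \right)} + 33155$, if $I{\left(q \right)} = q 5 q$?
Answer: $103960$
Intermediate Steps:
$I{\left(q \right)} = 5 q^{2}$ ($I{\left(q \right)} = 5 q q = 5 q^{2}$)
$I{\left(-119 \right)} + 33155 = 5 \left(-119\right)^{2} + 33155 = 5 \cdot 14161 + 33155 = 70805 + 33155 = 103960$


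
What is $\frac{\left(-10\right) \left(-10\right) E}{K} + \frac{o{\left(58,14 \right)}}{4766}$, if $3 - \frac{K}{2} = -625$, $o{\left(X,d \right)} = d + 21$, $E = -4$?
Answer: $- \frac{232805}{748262} \approx -0.31113$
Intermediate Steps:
$o{\left(X,d \right)} = 21 + d$
$K = 1256$ ($K = 6 - -1250 = 6 + 1250 = 1256$)
$\frac{\left(-10\right) \left(-10\right) E}{K} + \frac{o{\left(58,14 \right)}}{4766} = \frac{\left(-10\right) \left(-10\right) \left(-4\right)}{1256} + \frac{21 + 14}{4766} = 100 \left(-4\right) \frac{1}{1256} + 35 \cdot \frac{1}{4766} = \left(-400\right) \frac{1}{1256} + \frac{35}{4766} = - \frac{50}{157} + \frac{35}{4766} = - \frac{232805}{748262}$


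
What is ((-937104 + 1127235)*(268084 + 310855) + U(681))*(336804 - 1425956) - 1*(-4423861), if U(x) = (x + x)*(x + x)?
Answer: -119889611055413195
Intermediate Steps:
U(x) = 4*x² (U(x) = (2*x)*(2*x) = 4*x²)
((-937104 + 1127235)*(268084 + 310855) + U(681))*(336804 - 1425956) - 1*(-4423861) = ((-937104 + 1127235)*(268084 + 310855) + 4*681²)*(336804 - 1425956) - 1*(-4423861) = (190131*578939 + 4*463761)*(-1089152) + 4423861 = (110074251009 + 1855044)*(-1089152) + 4423861 = 110076106053*(-1089152) + 4423861 = -119889611059837056 + 4423861 = -119889611055413195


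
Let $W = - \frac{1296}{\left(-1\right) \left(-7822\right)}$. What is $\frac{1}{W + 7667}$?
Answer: $\frac{3911}{29984989} \approx 0.00013043$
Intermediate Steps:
$W = - \frac{648}{3911}$ ($W = - \frac{1296}{7822} = \left(-1296\right) \frac{1}{7822} = - \frac{648}{3911} \approx -0.16569$)
$\frac{1}{W + 7667} = \frac{1}{- \frac{648}{3911} + 7667} = \frac{1}{\frac{29984989}{3911}} = \frac{3911}{29984989}$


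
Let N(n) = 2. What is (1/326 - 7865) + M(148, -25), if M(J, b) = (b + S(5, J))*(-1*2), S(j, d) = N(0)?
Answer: -2548993/326 ≈ -7819.0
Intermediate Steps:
S(j, d) = 2
M(J, b) = -4 - 2*b (M(J, b) = (b + 2)*(-1*2) = (2 + b)*(-2) = -4 - 2*b)
(1/326 - 7865) + M(148, -25) = (1/326 - 7865) + (-4 - 2*(-25)) = (1/326 - 7865) + (-4 + 50) = -2563989/326 + 46 = -2548993/326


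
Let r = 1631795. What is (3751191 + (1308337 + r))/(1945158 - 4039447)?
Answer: -6691323/2094289 ≈ -3.1950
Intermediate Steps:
(3751191 + (1308337 + r))/(1945158 - 4039447) = (3751191 + (1308337 + 1631795))/(1945158 - 4039447) = (3751191 + 2940132)/(-2094289) = 6691323*(-1/2094289) = -6691323/2094289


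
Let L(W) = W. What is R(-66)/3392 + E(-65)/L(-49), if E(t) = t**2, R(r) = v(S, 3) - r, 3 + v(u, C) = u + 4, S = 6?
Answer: -14327623/166208 ≈ -86.203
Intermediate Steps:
v(u, C) = 1 + u (v(u, C) = -3 + (u + 4) = -3 + (4 + u) = 1 + u)
R(r) = 7 - r (R(r) = (1 + 6) - r = 7 - r)
R(-66)/3392 + E(-65)/L(-49) = (7 - 1*(-66))/3392 + (-65)**2/(-49) = (7 + 66)*(1/3392) + 4225*(-1/49) = 73*(1/3392) - 4225/49 = 73/3392 - 4225/49 = -14327623/166208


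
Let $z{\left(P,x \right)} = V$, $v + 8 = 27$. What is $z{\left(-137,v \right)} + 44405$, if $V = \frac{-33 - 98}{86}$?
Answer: $\frac{3818699}{86} \approx 44404.0$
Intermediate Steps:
$v = 19$ ($v = -8 + 27 = 19$)
$V = - \frac{131}{86}$ ($V = \left(-33 - 98\right) \frac{1}{86} = \left(-131\right) \frac{1}{86} = - \frac{131}{86} \approx -1.5233$)
$z{\left(P,x \right)} = - \frac{131}{86}$
$z{\left(-137,v \right)} + 44405 = - \frac{131}{86} + 44405 = \frac{3818699}{86}$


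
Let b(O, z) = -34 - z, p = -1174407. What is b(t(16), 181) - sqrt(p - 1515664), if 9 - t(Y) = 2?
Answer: -215 - I*sqrt(2690071) ≈ -215.0 - 1640.1*I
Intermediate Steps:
t(Y) = 7 (t(Y) = 9 - 1*2 = 9 - 2 = 7)
b(t(16), 181) - sqrt(p - 1515664) = (-34 - 1*181) - sqrt(-1174407 - 1515664) = (-34 - 181) - sqrt(-2690071) = -215 - I*sqrt(2690071)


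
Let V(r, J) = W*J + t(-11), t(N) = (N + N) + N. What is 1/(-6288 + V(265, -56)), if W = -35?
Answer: -1/4361 ≈ -0.00022931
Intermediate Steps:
t(N) = 3*N (t(N) = 2*N + N = 3*N)
V(r, J) = -33 - 35*J (V(r, J) = -35*J + 3*(-11) = -35*J - 33 = -33 - 35*J)
1/(-6288 + V(265, -56)) = 1/(-6288 + (-33 - 35*(-56))) = 1/(-6288 + (-33 + 1960)) = 1/(-6288 + 1927) = 1/(-4361) = -1/4361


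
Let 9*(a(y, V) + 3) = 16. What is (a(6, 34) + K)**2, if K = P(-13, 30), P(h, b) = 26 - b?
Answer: 2209/81 ≈ 27.272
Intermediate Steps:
a(y, V) = -11/9 (a(y, V) = -3 + (1/9)*16 = -3 + 16/9 = -11/9)
K = -4 (K = 26 - 1*30 = 26 - 30 = -4)
(a(6, 34) + K)**2 = (-11/9 - 4)**2 = (-47/9)**2 = 2209/81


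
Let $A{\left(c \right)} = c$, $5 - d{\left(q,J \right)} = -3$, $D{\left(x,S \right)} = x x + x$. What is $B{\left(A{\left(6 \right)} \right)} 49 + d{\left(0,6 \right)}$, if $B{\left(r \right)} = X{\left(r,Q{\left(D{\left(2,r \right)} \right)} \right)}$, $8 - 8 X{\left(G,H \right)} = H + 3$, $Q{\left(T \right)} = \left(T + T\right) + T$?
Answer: $- \frac{573}{8} \approx -71.625$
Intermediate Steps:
$D{\left(x,S \right)} = x + x^{2}$ ($D{\left(x,S \right)} = x^{2} + x = x + x^{2}$)
$d{\left(q,J \right)} = 8$ ($d{\left(q,J \right)} = 5 - -3 = 5 + 3 = 8$)
$Q{\left(T \right)} = 3 T$ ($Q{\left(T \right)} = 2 T + T = 3 T$)
$X{\left(G,H \right)} = \frac{5}{8} - \frac{H}{8}$ ($X{\left(G,H \right)} = 1 - \frac{H + 3}{8} = 1 - \frac{3 + H}{8} = 1 - \left(\frac{3}{8} + \frac{H}{8}\right) = \frac{5}{8} - \frac{H}{8}$)
$B{\left(r \right)} = - \frac{13}{8}$ ($B{\left(r \right)} = \frac{5}{8} - \frac{3 \cdot 2 \left(1 + 2\right)}{8} = \frac{5}{8} - \frac{3 \cdot 2 \cdot 3}{8} = \frac{5}{8} - \frac{3 \cdot 6}{8} = \frac{5}{8} - \frac{9}{4} = - \frac{13}{8}$)
$B{\left(A{\left(6 \right)} \right)} 49 + d{\left(0,6 \right)} = \left(- \frac{13}{8}\right) 49 + 8 = - \frac{637}{8} + 8 = - \frac{573}{8}$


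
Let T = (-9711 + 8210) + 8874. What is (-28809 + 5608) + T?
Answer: -15828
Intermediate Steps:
T = 7373 (T = -1501 + 8874 = 7373)
(-28809 + 5608) + T = (-28809 + 5608) + 7373 = -23201 + 7373 = -15828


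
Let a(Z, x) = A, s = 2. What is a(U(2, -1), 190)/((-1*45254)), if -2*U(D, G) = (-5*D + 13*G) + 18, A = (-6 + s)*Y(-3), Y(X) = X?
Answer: -6/22627 ≈ -0.00026517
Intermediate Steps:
A = 12 (A = (-6 + 2)*(-3) = -4*(-3) = 12)
U(D, G) = -9 - 13*G/2 + 5*D/2 (U(D, G) = -((-5*D + 13*G) + 18)/2 = -(18 - 5*D + 13*G)/2 = -9 - 13*G/2 + 5*D/2)
a(Z, x) = 12
a(U(2, -1), 190)/((-1*45254)) = 12/((-1*45254)) = 12/(-45254) = 12*(-1/45254) = -6/22627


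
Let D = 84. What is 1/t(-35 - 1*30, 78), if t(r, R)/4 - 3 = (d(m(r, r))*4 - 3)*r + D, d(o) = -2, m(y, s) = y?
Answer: 1/3208 ≈ 0.00031172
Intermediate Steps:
t(r, R) = 348 - 44*r (t(r, R) = 12 + 4*((-2*4 - 3)*r + 84) = 12 + 4*((-8 - 3)*r + 84) = 12 + 4*(-11*r + 84) = 12 + 4*(84 - 11*r) = 12 + (336 - 44*r) = 348 - 44*r)
1/t(-35 - 1*30, 78) = 1/(348 - 44*(-35 - 1*30)) = 1/(348 - 44*(-35 - 30)) = 1/(348 - 44*(-65)) = 1/(348 + 2860) = 1/3208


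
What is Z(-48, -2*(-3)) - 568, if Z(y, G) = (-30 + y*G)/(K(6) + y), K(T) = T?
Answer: -3923/7 ≈ -560.43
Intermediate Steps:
Z(y, G) = (-30 + G*y)/(6 + y) (Z(y, G) = (-30 + y*G)/(6 + y) = (-30 + G*y)/(6 + y))
Z(-48, -2*(-3)) - 568 = (-30 - 2*(-3)*(-48))/(6 - 48) - 568 = (-30 - 1*(-6)*(-48))/(-42) - 568 = -(-30 + 6*(-48))/42 - 568 = -(-30 - 288)/42 - 568 = -1/42*(-318) - 568 = 53/7 - 568 = -3923/7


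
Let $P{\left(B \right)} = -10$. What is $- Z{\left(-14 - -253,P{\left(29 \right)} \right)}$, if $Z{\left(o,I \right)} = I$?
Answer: $10$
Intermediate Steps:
$- Z{\left(-14 - -253,P{\left(29 \right)} \right)} = \left(-1\right) \left(-10\right) = 10$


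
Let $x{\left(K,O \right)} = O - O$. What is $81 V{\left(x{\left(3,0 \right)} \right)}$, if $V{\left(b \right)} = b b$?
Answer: $0$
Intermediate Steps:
$x{\left(K,O \right)} = 0$
$V{\left(b \right)} = b^{2}$
$81 V{\left(x{\left(3,0 \right)} \right)} = 81 \cdot 0^{2} = 81 \cdot 0 = 0$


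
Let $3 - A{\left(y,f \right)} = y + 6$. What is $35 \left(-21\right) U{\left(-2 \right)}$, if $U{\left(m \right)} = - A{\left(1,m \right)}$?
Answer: $-2940$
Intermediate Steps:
$A{\left(y,f \right)} = -3 - y$ ($A{\left(y,f \right)} = 3 - \left(y + 6\right) = 3 - \left(6 + y\right) = -3 - y$)
$U{\left(m \right)} = 4$ ($U{\left(m \right)} = - (-3 - 1) = \left(-1\right) \left(-4\right) = 4$)
$35 \left(-21\right) U{\left(-2 \right)} = 35 \left(-21\right) 4 = \left(-735\right) 4 = -2940$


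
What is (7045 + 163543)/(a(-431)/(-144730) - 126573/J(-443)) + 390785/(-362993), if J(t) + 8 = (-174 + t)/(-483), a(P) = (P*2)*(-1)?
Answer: 6410489929474989645/802943317503382477 ≈ 7.9837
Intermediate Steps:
a(P) = -2*P (a(P) = (2*P)*(-1) = -2*P)
J(t) = -1230/161 - t/483 (J(t) = -8 + (-174 + t)/(-483) = -8 + (-174 + t)*(-1/483) = -8 + (58/161 - t/483) = -1230/161 - t/483)
(7045 + 163543)/(a(-431)/(-144730) - 126573/J(-443)) + 390785/(-362993) = (7045 + 163543)/(-2*(-431)/(-144730) - 126573/(-1230/161 - 1/483*(-443))) + 390785/(-362993) = 170588/(862*(-1/144730) - 126573/(-1230/161 + 443/483)) + 390785*(-1/362993) = 170588/(-431/72365 - 126573/(-3247/483)) - 390785/362993 = 170588/(-431/72365 - 126573*(-483/3247)) - 390785/362993 = 170588/(-431/72365 + 61134759/3247) - 390785/362993 = 170588/(4424015435578/234969155) - 390785/362993 = 170588*(234969155/4424015435578) - 390785/362993 = 20041459106570/2212007717789 - 390785/362993 = 6410489929474989645/802943317503382477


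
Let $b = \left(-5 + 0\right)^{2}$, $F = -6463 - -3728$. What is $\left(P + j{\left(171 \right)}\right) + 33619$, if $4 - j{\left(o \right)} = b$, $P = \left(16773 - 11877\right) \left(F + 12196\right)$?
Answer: $46354654$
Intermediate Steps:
$F = -2735$ ($F = -6463 + 3728 = -2735$)
$b = 25$ ($b = \left(-5\right)^{2} = 25$)
$P = 46321056$ ($P = \left(16773 - 11877\right) \left(-2735 + 12196\right) = 4896 \cdot 9461 = 46321056$)
$j{\left(o \right)} = -21$ ($j{\left(o \right)} = 4 - 25 = -21$)
$\left(P + j{\left(171 \right)}\right) + 33619 = \left(46321056 - 21\right) + 33619 = 46321035 + 33619 = 46354654$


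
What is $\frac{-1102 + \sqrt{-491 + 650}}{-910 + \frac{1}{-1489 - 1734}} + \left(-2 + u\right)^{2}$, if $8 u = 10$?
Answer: $\frac{83224315}{46926896} - \frac{3223 \sqrt{159}}{2932931} \approx 1.7596$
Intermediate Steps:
$u = \frac{5}{4}$ ($u = \frac{1}{8} \cdot 10 = \frac{5}{4} \approx 1.25$)
$\frac{-1102 + \sqrt{-491 + 650}}{-910 + \frac{1}{-1489 - 1734}} + \left(-2 + u\right)^{2} = \frac{-1102 + \sqrt{-491 + 650}}{-910 + \frac{1}{-1489 - 1734}} + \left(-2 + \frac{5}{4}\right)^{2} = \frac{-1102 + \sqrt{159}}{-910 + \frac{1}{-3223}} + \left(- \frac{3}{4}\right)^{2} = \frac{-1102 + \sqrt{159}}{-910 - \frac{1}{3223}} + \frac{9}{16} = \frac{-1102 + \sqrt{159}}{- \frac{2932931}{3223}} + \frac{9}{16} = \left(-1102 + \sqrt{159}\right) \left(- \frac{3223}{2932931}\right) + \frac{9}{16} = \left(\frac{3551746}{2932931} - \frac{3223 \sqrt{159}}{2932931}\right) + \frac{9}{16} = \frac{83224315}{46926896} - \frac{3223 \sqrt{159}}{2932931}$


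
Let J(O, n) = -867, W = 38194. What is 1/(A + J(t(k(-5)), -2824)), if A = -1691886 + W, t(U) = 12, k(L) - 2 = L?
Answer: -1/1654559 ≈ -6.0439e-7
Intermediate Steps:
k(L) = 2 + L
A = -1653692 (A = -1691886 + 38194 = -1653692)
1/(A + J(t(k(-5)), -2824)) = 1/(-1653692 - 867) = 1/(-1654559) = -1/1654559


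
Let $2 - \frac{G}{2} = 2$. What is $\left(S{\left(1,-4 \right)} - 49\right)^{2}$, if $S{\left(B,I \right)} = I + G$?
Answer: $2809$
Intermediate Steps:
$G = 0$ ($G = 4 - 4 = 0$)
$S{\left(B,I \right)} = I$ ($S{\left(B,I \right)} = I + 0 = I$)
$\left(S{\left(1,-4 \right)} - 49\right)^{2} = \left(-4 - 49\right)^{2} = \left(-53\right)^{2} = 2809$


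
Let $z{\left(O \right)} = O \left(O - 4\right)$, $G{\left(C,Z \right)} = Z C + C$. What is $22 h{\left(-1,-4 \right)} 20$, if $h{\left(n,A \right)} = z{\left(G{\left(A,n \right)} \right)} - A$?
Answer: $1760$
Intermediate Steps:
$G{\left(C,Z \right)} = C + C Z$ ($G{\left(C,Z \right)} = C Z + C = C + C Z$)
$z{\left(O \right)} = O \left(-4 + O\right)$
$h{\left(n,A \right)} = - A + A \left(1 + n\right) \left(-4 + A \left(1 + n\right)\right)$ ($h{\left(n,A \right)} = A \left(1 + n\right) \left(-4 + A \left(1 + n\right)\right) - A = - A + A \left(1 + n\right) \left(-4 + A \left(1 + n\right)\right)$)
$22 h{\left(-1,-4 \right)} 20 = 22 \left(- 4 \left(-1 + \left(1 - 1\right) \left(-4 - 4 \left(1 - 1\right)\right)\right)\right) 20 = 22 \left(- 4 \left(-1 + 0 \left(-4 - 0\right)\right)\right) 20 = 22 \left(- 4 \left(-1 + 0 \left(-4 + 0\right)\right)\right) 20 = 22 \left(- 4 \left(-1 + 0 \left(-4\right)\right)\right) 20 = 22 \left(- 4 \left(-1 + 0\right)\right) 20 = 22 \left(\left(-4\right) \left(-1\right)\right) 20 = 22 \cdot 4 \cdot 20 = 88 \cdot 20 = 1760$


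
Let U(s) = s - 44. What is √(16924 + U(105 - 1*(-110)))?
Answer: √17095 ≈ 130.75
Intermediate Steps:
U(s) = -44 + s
√(16924 + U(105 - 1*(-110))) = √(16924 + (-44 + (105 - 1*(-110)))) = √(16924 + (-44 + (105 + 110))) = √(16924 + (-44 + 215)) = √(16924 + 171) = √17095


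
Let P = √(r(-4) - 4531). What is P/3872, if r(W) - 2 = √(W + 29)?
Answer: I*√1131/1936 ≈ 0.017371*I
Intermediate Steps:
r(W) = 2 + √(29 + W) (r(W) = 2 + √(W + 29) = 2 + √(29 + W))
P = 2*I*√1131 (P = √((2 + √(29 - 4)) - 4531) = √((2 + √25) - 4531) = √((2 + 5) - 4531) = √(7 - 4531) = √(-4524) = 2*I*√1131 ≈ 67.261*I)
P/3872 = (2*I*√1131)/3872 = (2*I*√1131)*(1/3872) = I*√1131/1936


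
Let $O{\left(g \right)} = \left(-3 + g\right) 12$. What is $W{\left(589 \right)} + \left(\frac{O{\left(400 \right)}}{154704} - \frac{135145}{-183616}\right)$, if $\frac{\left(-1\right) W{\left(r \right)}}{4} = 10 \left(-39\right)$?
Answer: $\frac{6116907353}{3919168} \approx 1560.8$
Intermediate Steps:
$W{\left(r \right)} = 1560$ ($W{\left(r \right)} = - 4 \cdot 10 \left(-39\right) = \left(-4\right) \left(-390\right) = 1560$)
$O{\left(g \right)} = -36 + 12 g$
$W{\left(589 \right)} + \left(\frac{O{\left(400 \right)}}{154704} - \frac{135145}{-183616}\right) = 1560 + \left(\frac{-36 + 12 \cdot 400}{154704} - \frac{135145}{-183616}\right) = 1560 + \left(\left(-36 + 4800\right) \frac{1}{154704} - - \frac{895}{1216}\right) = 1560 + \left(4764 \cdot \frac{1}{154704} + \frac{895}{1216}\right) = 1560 + \left(\frac{397}{12892} + \frac{895}{1216}\right) = 1560 + \frac{3005273}{3919168} = \frac{6116907353}{3919168}$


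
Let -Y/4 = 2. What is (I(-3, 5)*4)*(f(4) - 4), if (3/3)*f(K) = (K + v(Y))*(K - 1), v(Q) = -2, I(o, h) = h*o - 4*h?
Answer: -280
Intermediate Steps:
Y = -8 (Y = -4*2 = -8)
I(o, h) = -4*h + h*o
f(K) = (-1 + K)*(-2 + K) (f(K) = (K - 2)*(K - 1) = (-2 + K)*(-1 + K) = (-1 + K)*(-2 + K))
(I(-3, 5)*4)*(f(4) - 4) = ((5*(-4 - 3))*4)*((2 + 4**2 - 3*4) - 4) = ((5*(-7))*4)*((2 + 16 - 12) - 4) = (-35*4)*(6 - 4) = -140*2 = -280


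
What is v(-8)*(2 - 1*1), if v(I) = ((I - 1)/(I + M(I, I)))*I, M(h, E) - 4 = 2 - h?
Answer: 12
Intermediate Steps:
M(h, E) = 6 - h (M(h, E) = 4 + (2 - h) = 6 - h)
v(I) = I*(-⅙ + I/6) (v(I) = ((I - 1)/(I + (6 - I)))*I = ((-1 + I)/6)*I = ((-1 + I)*(⅙))*I = (-⅙ + I/6)*I = I*(-⅙ + I/6))
v(-8)*(2 - 1*1) = ((⅙)*(-8)*(-1 - 8))*(2 - 1*1) = ((⅙)*(-8)*(-9))*(2 - 1) = 12*1 = 12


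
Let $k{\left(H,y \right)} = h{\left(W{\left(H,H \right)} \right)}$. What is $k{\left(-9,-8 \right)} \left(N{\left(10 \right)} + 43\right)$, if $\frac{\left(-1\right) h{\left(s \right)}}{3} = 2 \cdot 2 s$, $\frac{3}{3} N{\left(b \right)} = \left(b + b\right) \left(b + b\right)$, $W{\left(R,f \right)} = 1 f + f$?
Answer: $95688$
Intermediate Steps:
$W{\left(R,f \right)} = 2 f$ ($W{\left(R,f \right)} = f + f = 2 f$)
$N{\left(b \right)} = 4 b^{2}$ ($N{\left(b \right)} = \left(b + b\right) \left(b + b\right) = 2 b 2 b = 4 b^{2}$)
$h{\left(s \right)} = - 12 s$ ($h{\left(s \right)} = - 3 \cdot 2 \cdot 2 s = - 3 \cdot 4 s = - 12 s$)
$k{\left(H,y \right)} = - 24 H$ ($k{\left(H,y \right)} = - 12 \cdot 2 H = - 24 H$)
$k{\left(-9,-8 \right)} \left(N{\left(10 \right)} + 43\right) = \left(-24\right) \left(-9\right) \left(4 \cdot 10^{2} + 43\right) = 216 \left(4 \cdot 100 + 43\right) = 216 \left(400 + 43\right) = 216 \cdot 443 = 95688$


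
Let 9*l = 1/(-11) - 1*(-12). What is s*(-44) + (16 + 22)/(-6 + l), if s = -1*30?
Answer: 607398/463 ≈ 1311.9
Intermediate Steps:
l = 131/99 (l = (1/(-11) - 1*(-12))/9 = (-1/11 + 12)/9 = (1/9)*(131/11) = 131/99 ≈ 1.3232)
s = -30
s*(-44) + (16 + 22)/(-6 + l) = -30*(-44) + (16 + 22)/(-6 + 131/99) = 1320 + 38/(-463/99) = 1320 + 38*(-99/463) = 1320 - 3762/463 = 607398/463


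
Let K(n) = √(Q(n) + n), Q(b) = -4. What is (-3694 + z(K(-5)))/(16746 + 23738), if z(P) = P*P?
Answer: -3703/40484 ≈ -0.091468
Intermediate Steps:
K(n) = √(-4 + n)
z(P) = P²
(-3694 + z(K(-5)))/(16746 + 23738) = (-3694 + (√(-4 - 5))²)/(16746 + 23738) = (-3694 + (√(-9))²)/40484 = (-3694 + (3*I)²)*(1/40484) = (-3694 - 9)*(1/40484) = -3703*1/40484 = -3703/40484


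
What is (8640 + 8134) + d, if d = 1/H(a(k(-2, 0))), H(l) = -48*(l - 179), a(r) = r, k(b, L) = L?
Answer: 144122209/8592 ≈ 16774.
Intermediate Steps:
H(l) = 8592 - 48*l (H(l) = -48*(-179 + l) = 8592 - 48*l)
d = 1/8592 (d = 1/(8592 - 48*0) = 1/(8592 + 0) = 1/8592 ≈ 0.00011639)
(8640 + 8134) + d = (8640 + 8134) + 1/8592 = 16774 + 1/8592 = 144122209/8592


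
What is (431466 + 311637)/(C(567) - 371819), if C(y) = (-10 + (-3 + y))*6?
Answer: -743103/368495 ≈ -2.0166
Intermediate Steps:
C(y) = -78 + 6*y (C(y) = (-13 + y)*6 = -78 + 6*y)
(431466 + 311637)/(C(567) - 371819) = (431466 + 311637)/((-78 + 6*567) - 371819) = 743103/((-78 + 3402) - 371819) = 743103/(3324 - 371819) = 743103/(-368495) = 743103*(-1/368495) = -743103/368495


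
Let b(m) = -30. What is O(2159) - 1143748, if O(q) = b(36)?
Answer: -1143778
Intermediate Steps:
O(q) = -30
O(2159) - 1143748 = -30 - 1143748 = -1143778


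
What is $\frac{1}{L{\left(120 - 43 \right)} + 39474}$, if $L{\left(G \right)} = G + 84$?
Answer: $\frac{1}{39635} \approx 2.523 \cdot 10^{-5}$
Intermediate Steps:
$L{\left(G \right)} = 84 + G$
$\frac{1}{L{\left(120 - 43 \right)} + 39474} = \frac{1}{\left(84 + \left(120 - 43\right)\right) + 39474} = \frac{1}{\left(84 + 77\right) + 39474} = \frac{1}{161 + 39474} = \frac{1}{39635}$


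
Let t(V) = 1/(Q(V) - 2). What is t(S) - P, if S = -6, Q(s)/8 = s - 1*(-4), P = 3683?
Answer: -66295/18 ≈ -3683.1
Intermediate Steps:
Q(s) = 32 + 8*s (Q(s) = 8*(s - 1*(-4)) = 8*(s + 4) = 8*(4 + s) = 32 + 8*s)
t(V) = 1/(30 + 8*V) (t(V) = 1/((32 + 8*V) - 2) = 1/(30 + 8*V))
t(S) - P = 1/(2*(15 + 4*(-6))) - 1*3683 = 1/(2*(15 - 24)) - 3683 = (½)/(-9) - 3683 = (½)*(-⅑) - 3683 = -1/18 - 3683 = -66295/18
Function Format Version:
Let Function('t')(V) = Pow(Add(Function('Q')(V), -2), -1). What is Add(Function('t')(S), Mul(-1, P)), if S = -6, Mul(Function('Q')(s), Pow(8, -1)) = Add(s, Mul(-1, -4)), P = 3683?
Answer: Rational(-66295, 18) ≈ -3683.1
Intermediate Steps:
Function('Q')(s) = Add(32, Mul(8, s)) (Function('Q')(s) = Mul(8, Add(s, Mul(-1, -4))) = Mul(8, Add(s, 4)) = Mul(8, Add(4, s)) = Add(32, Mul(8, s)))
Function('t')(V) = Pow(Add(30, Mul(8, V)), -1) (Function('t')(V) = Pow(Add(Add(32, Mul(8, V)), -2), -1) = Pow(Add(30, Mul(8, V)), -1))
Add(Function('t')(S), Mul(-1, P)) = Add(Mul(Rational(1, 2), Pow(Add(15, Mul(4, -6)), -1)), Mul(-1, 3683)) = Add(Mul(Rational(1, 2), Pow(Add(15, -24), -1)), -3683) = Add(Mul(Rational(1, 2), Pow(-9, -1)), -3683) = Add(Mul(Rational(1, 2), Rational(-1, 9)), -3683) = Add(Rational(-1, 18), -3683) = Rational(-66295, 18)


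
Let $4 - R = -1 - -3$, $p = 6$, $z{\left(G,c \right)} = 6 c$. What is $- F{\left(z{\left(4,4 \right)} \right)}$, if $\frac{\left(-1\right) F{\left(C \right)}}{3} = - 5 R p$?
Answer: $-180$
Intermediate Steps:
$R = 2$ ($R = 4 - \left(-1 - -3\right) = 4 - \left(-1 + 3\right) = 4 - 2 = 2$)
$F{\left(C \right)} = 180$ ($F{\left(C \right)} = - 3 \left(-5\right) 2 \cdot 6 = - 3 \left(\left(-10\right) 6\right) = \left(-3\right) \left(-60\right) = 180$)
$- F{\left(z{\left(4,4 \right)} \right)} = \left(-1\right) 180 = -180$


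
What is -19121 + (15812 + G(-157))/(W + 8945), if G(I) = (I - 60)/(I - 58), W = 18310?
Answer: -112042314028/5859825 ≈ -19120.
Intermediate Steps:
G(I) = (-60 + I)/(-58 + I)
-19121 + (15812 + G(-157))/(W + 8945) = -19121 + (15812 + (-60 - 157)/(-58 - 157))/(18310 + 8945) = -19121 + (15812 - 217/(-215))/27255 = -19121 + (15812 - 1/215*(-217))*(1/27255) = -19121 + (15812 + 217/215)*(1/27255) = -19121 + (3399797/215)*(1/27255) = -19121 + 3399797/5859825 = -112042314028/5859825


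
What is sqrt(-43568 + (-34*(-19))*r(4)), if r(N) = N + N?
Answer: 80*I*sqrt(6) ≈ 195.96*I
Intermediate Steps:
r(N) = 2*N
sqrt(-43568 + (-34*(-19))*r(4)) = sqrt(-43568 + (-34*(-19))*(2*4)) = sqrt(-43568 + 646*8) = sqrt(-43568 + 5168) = sqrt(-38400) = 80*I*sqrt(6)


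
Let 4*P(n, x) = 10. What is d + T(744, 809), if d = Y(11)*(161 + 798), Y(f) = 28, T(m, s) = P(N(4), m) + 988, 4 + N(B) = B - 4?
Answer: 55685/2 ≈ 27843.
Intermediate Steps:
N(B) = -8 + B (N(B) = -4 + (B - 4) = -4 + (-4 + B) = -8 + B)
P(n, x) = 5/2 (P(n, x) = (¼)*10 = 5/2)
T(m, s) = 1981/2 (T(m, s) = 5/2 + 988 = 1981/2)
d = 26852 (d = 28*(161 + 798) = 28*959 = 26852)
d + T(744, 809) = 26852 + 1981/2 = 55685/2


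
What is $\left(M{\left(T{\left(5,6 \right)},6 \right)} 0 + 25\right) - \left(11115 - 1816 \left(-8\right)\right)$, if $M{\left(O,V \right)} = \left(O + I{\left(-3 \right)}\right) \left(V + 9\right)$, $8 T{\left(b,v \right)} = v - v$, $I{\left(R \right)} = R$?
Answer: $-25618$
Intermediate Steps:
$T{\left(b,v \right)} = 0$ ($T{\left(b,v \right)} = \frac{v - v}{8} = \frac{1}{8} \cdot 0 = 0$)
$M{\left(O,V \right)} = \left(-3 + O\right) \left(9 + V\right)$ ($M{\left(O,V \right)} = \left(O - 3\right) \left(V + 9\right) = \left(-3 + O\right) \left(9 + V\right)$)
$\left(M{\left(T{\left(5,6 \right)},6 \right)} 0 + 25\right) - \left(11115 - 1816 \left(-8\right)\right) = \left(\left(-27 - 18 + 9 \cdot 0 + 0 \cdot 6\right) 0 + 25\right) - \left(11115 - 1816 \left(-8\right)\right) = \left(\left(-27 - 18 + 0 + 0\right) 0 + 25\right) - \left(11115 - -14528\right) = \left(\left(-45\right) 0 + 25\right) - \left(11115 + 14528\right) = \left(0 + 25\right) - 25643 = 25 - 25643 = -25618$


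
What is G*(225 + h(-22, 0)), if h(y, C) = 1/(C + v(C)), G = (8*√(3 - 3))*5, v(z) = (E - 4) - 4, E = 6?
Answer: 0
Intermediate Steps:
v(z) = -2 (v(z) = (6 - 4) - 4 = 2 - 4 = -2)
G = 0 (G = (8*√0)*5 = (8*0)*5 = 0*5 = 0)
h(y, C) = 1/(-2 + C) (h(y, C) = 1/(C - 2) = 1/(-2 + C))
G*(225 + h(-22, 0)) = 0*(225 + 1/(-2 + 0)) = 0*(225 + 1/(-2)) = 0*(225 - ½) = 0*(449/2) = 0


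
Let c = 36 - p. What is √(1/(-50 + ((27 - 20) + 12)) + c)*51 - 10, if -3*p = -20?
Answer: -10 + 85*√10137/31 ≈ 266.07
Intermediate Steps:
p = 20/3 (p = -⅓*(-20) = 20/3 ≈ 6.6667)
c = 88/3 (c = 36 - 1*20/3 = 36 - 20/3 = 88/3 ≈ 29.333)
√(1/(-50 + ((27 - 20) + 12)) + c)*51 - 10 = √(1/(-50 + ((27 - 20) + 12)) + 88/3)*51 - 10 = √(1/(-50 + (7 + 12)) + 88/3)*51 - 10 = √(1/(-50 + 19) + 88/3)*51 - 10 = √(1/(-31) + 88/3)*51 - 10 = √(-1/31 + 88/3)*51 - 10 = √(2725/93)*51 - 10 = (5*√10137/93)*51 - 10 = 85*√10137/31 - 10 = -10 + 85*√10137/31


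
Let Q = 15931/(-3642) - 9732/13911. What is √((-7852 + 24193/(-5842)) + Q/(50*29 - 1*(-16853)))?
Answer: I*√177896967167899135430026058675449/150480291440517 ≈ 88.635*I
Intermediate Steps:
Q = -85686695/16887954 (Q = 15931*(-1/3642) - 9732*1/13911 = -15931/3642 - 3244/4637 = -85686695/16887954 ≈ -5.0738)
√((-7852 + 24193/(-5842)) + Q/(50*29 - 1*(-16853))) = √((-7852 + 24193/(-5842)) - 85686695/(16887954*(50*29 - 1*(-16853)))) = √((-7852 + 24193*(-1/5842)) - 85686695/(16887954*(1450 + 16853))) = √((-7852 - 24193/5842) - 85686695/16887954/18303) = √(-45895577/5842 - 85686695/16887954*1/18303) = √(-45895577/5842 - 85686695/309100222062) = √(-3546583385736322991/451440874321551) = I*√177896967167899135430026058675449/150480291440517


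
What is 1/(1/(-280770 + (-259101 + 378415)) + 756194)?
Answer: 161456/122092058463 ≈ 1.3224e-6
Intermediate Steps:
1/(1/(-280770 + (-259101 + 378415)) + 756194) = 1/(1/(-280770 + 119314) + 756194) = 1/(1/(-161456) + 756194) = 1/(-1/161456 + 756194) = 1/(122092058463/161456) = 161456/122092058463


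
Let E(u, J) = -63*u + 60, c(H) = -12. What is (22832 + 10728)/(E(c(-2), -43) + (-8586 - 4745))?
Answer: -6712/2503 ≈ -2.6816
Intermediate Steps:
E(u, J) = 60 - 63*u
(22832 + 10728)/(E(c(-2), -43) + (-8586 - 4745)) = (22832 + 10728)/((60 - 63*(-12)) + (-8586 - 4745)) = 33560/((60 + 756) - 13331) = 33560/(816 - 13331) = 33560/(-12515) = 33560*(-1/12515) = -6712/2503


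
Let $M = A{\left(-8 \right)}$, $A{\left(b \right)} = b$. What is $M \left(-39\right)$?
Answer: $312$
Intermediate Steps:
$M = -8$
$M \left(-39\right) = \left(-8\right) \left(-39\right) = 312$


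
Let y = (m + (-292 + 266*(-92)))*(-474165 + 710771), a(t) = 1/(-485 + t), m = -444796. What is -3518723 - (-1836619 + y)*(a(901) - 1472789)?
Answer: -68070335098466154085/416 ≈ -1.6363e+17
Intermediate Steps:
y = -111100713360 (y = (-444796 + (-292 + 266*(-92)))*(-474165 + 710771) = (-444796 + (-292 - 24472))*236606 = (-444796 - 24764)*236606 = -469560*236606 = -111100713360)
-3518723 - (-1836619 + y)*(a(901) - 1472789) = -3518723 - (-1836619 - 111100713360)*(1/(-485 + 901) - 1472789) = -3518723 - (-111102549979)*(1/416 - 1472789) = -3518723 - (-111102549979)*(-612680223)/416 = -3518723 - 1*68070335097002365317/416 = -3518723 - 68070335097002365317/416 = -68070335098466154085/416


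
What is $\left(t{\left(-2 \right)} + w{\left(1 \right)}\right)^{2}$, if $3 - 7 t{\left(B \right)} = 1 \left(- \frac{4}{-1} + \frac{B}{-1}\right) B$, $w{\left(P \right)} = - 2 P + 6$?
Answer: $\frac{1849}{49} \approx 37.735$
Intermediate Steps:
$w{\left(P \right)} = 6 - 2 P$
$t{\left(B \right)} = \frac{3}{7} - \frac{B \left(4 - B\right)}{7}$ ($t{\left(B \right)} = \frac{3}{7} - \frac{1 \left(- \frac{4}{-1} + \frac{B}{-1}\right) B}{7} = \frac{3}{7} - \frac{1 \left(\left(-4\right) \left(-1\right) + B \left(-1\right)\right) B}{7} = \frac{3}{7} - \frac{1 \left(4 - B\right) B}{7} = \frac{3}{7} - \frac{\left(4 - B\right) B}{7} = \frac{3}{7} - \frac{B \left(4 - B\right)}{7}$)
$\left(t{\left(-2 \right)} + w{\left(1 \right)}\right)^{2} = \left(\left(\frac{3}{7} - - \frac{8}{7} + \frac{\left(-2\right)^{2}}{7}\right) + \left(6 - 2\right)\right)^{2} = \left(\left(\frac{3}{7} + \frac{8}{7} + \frac{1}{7} \cdot 4\right) + \left(6 - 2\right)\right)^{2} = \left(\left(\frac{3}{7} + \frac{8}{7} + \frac{4}{7}\right) + 4\right)^{2} = \left(\frac{15}{7} + 4\right)^{2} = \left(\frac{43}{7}\right)^{2} = \frac{1849}{49}$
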